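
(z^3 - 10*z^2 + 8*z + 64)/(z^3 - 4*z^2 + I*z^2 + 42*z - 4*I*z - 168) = (z^2 - 6*z - 16)/(z^2 + I*z + 42)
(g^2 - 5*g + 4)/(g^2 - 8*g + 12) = (g^2 - 5*g + 4)/(g^2 - 8*g + 12)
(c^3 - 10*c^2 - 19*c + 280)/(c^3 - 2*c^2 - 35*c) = (c - 8)/c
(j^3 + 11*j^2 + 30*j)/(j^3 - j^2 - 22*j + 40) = j*(j + 6)/(j^2 - 6*j + 8)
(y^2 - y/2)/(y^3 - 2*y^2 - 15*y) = (1/2 - y)/(-y^2 + 2*y + 15)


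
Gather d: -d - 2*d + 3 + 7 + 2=12 - 3*d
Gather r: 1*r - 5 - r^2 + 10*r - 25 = -r^2 + 11*r - 30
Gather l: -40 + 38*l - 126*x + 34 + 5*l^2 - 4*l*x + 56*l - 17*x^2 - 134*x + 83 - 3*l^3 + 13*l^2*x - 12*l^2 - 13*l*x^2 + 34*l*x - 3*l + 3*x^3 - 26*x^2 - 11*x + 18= -3*l^3 + l^2*(13*x - 7) + l*(-13*x^2 + 30*x + 91) + 3*x^3 - 43*x^2 - 271*x + 95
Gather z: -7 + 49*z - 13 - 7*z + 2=42*z - 18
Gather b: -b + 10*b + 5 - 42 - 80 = 9*b - 117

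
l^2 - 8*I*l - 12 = (l - 6*I)*(l - 2*I)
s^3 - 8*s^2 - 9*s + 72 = (s - 8)*(s - 3)*(s + 3)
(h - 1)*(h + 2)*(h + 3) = h^3 + 4*h^2 + h - 6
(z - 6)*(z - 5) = z^2 - 11*z + 30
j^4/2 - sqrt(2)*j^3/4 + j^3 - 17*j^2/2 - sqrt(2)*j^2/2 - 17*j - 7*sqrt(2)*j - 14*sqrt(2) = (j/2 + sqrt(2))*(j + 2)*(j - 7*sqrt(2)/2)*(j + sqrt(2))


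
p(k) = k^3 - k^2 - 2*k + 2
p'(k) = 3*k^2 - 2*k - 2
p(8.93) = 616.52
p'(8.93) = 219.37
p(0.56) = 0.74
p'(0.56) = -2.18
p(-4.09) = -74.97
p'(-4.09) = 56.36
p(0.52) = 0.83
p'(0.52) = -2.23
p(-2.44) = -13.60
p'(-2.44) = 20.74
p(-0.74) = 2.53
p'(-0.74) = 1.12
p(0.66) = 0.53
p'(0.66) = -2.01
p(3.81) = 35.17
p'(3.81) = 33.93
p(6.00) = 170.00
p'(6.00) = 94.00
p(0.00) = 2.00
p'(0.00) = -2.00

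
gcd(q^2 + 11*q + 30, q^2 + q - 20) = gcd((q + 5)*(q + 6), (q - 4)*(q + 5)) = q + 5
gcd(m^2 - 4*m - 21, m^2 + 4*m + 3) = m + 3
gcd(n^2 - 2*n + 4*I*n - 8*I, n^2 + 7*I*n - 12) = n + 4*I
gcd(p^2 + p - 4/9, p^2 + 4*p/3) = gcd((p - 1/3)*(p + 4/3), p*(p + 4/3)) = p + 4/3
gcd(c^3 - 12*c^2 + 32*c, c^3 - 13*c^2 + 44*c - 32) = c^2 - 12*c + 32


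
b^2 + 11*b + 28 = (b + 4)*(b + 7)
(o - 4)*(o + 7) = o^2 + 3*o - 28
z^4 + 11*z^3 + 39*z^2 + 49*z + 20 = (z + 1)^2*(z + 4)*(z + 5)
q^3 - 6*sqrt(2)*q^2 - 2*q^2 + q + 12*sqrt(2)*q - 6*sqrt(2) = (q - 1)^2*(q - 6*sqrt(2))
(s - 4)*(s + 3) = s^2 - s - 12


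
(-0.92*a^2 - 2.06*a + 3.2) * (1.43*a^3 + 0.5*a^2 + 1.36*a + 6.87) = -1.3156*a^5 - 3.4058*a^4 + 2.2948*a^3 - 7.522*a^2 - 9.8002*a + 21.984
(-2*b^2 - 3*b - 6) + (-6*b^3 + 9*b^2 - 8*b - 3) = -6*b^3 + 7*b^2 - 11*b - 9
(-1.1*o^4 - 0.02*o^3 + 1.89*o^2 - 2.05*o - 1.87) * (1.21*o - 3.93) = -1.331*o^5 + 4.2988*o^4 + 2.3655*o^3 - 9.9082*o^2 + 5.7938*o + 7.3491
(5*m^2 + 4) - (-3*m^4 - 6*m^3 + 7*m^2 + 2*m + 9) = 3*m^4 + 6*m^3 - 2*m^2 - 2*m - 5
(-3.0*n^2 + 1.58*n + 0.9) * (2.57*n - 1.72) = -7.71*n^3 + 9.2206*n^2 - 0.4046*n - 1.548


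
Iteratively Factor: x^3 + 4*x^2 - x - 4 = (x + 1)*(x^2 + 3*x - 4) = (x + 1)*(x + 4)*(x - 1)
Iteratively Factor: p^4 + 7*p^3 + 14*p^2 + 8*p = (p + 2)*(p^3 + 5*p^2 + 4*p) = (p + 2)*(p + 4)*(p^2 + p) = p*(p + 2)*(p + 4)*(p + 1)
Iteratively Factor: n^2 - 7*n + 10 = (n - 2)*(n - 5)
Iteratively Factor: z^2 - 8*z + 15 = (z - 5)*(z - 3)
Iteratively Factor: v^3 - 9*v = (v + 3)*(v^2 - 3*v) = v*(v + 3)*(v - 3)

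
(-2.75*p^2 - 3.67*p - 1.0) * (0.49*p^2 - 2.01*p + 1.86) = -1.3475*p^4 + 3.7292*p^3 + 1.7717*p^2 - 4.8162*p - 1.86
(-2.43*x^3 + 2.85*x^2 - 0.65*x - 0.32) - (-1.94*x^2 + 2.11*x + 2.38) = -2.43*x^3 + 4.79*x^2 - 2.76*x - 2.7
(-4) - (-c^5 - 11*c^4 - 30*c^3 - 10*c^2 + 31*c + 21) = c^5 + 11*c^4 + 30*c^3 + 10*c^2 - 31*c - 25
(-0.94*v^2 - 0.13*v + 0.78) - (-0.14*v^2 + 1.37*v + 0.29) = -0.8*v^2 - 1.5*v + 0.49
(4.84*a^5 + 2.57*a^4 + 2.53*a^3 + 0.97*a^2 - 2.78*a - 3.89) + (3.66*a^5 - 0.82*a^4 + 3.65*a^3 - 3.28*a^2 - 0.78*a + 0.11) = 8.5*a^5 + 1.75*a^4 + 6.18*a^3 - 2.31*a^2 - 3.56*a - 3.78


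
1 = 1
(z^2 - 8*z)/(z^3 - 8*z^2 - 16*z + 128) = z/(z^2 - 16)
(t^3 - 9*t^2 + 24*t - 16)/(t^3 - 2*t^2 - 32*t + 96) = (t - 1)/(t + 6)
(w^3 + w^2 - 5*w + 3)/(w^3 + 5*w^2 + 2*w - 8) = (w^2 + 2*w - 3)/(w^2 + 6*w + 8)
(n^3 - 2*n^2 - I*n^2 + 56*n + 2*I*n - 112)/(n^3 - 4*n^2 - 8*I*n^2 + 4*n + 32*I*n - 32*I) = (n + 7*I)/(n - 2)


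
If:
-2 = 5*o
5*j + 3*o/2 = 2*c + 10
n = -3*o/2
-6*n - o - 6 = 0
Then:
No Solution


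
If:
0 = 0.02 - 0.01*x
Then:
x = 2.00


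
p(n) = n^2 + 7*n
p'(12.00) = 31.00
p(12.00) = 228.00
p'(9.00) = 25.00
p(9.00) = 144.00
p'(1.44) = 9.88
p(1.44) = 12.15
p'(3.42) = 13.84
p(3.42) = 35.64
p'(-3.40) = 0.20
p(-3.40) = -12.24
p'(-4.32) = -1.64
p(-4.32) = -11.58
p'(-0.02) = 6.96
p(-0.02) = -0.14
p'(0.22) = 7.44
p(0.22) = 1.59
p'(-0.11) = 6.78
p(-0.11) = -0.76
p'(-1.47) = 4.06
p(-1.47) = -8.13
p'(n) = 2*n + 7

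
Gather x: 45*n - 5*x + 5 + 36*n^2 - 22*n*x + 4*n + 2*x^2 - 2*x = 36*n^2 + 49*n + 2*x^2 + x*(-22*n - 7) + 5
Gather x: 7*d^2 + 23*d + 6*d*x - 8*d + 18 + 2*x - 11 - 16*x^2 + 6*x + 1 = 7*d^2 + 15*d - 16*x^2 + x*(6*d + 8) + 8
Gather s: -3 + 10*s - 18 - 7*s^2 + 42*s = -7*s^2 + 52*s - 21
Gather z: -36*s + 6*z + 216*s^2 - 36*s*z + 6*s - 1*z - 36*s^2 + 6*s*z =180*s^2 - 30*s + z*(5 - 30*s)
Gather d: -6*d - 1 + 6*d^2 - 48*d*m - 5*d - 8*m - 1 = 6*d^2 + d*(-48*m - 11) - 8*m - 2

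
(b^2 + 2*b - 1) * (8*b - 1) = 8*b^3 + 15*b^2 - 10*b + 1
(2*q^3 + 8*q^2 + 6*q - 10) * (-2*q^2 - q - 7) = -4*q^5 - 18*q^4 - 34*q^3 - 42*q^2 - 32*q + 70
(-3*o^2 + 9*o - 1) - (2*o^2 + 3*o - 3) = -5*o^2 + 6*o + 2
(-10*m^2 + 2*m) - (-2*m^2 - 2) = -8*m^2 + 2*m + 2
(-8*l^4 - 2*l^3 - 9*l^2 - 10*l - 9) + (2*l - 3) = -8*l^4 - 2*l^3 - 9*l^2 - 8*l - 12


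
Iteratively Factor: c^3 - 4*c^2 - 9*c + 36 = (c - 3)*(c^2 - c - 12) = (c - 3)*(c + 3)*(c - 4)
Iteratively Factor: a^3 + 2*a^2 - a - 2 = (a - 1)*(a^2 + 3*a + 2) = (a - 1)*(a + 1)*(a + 2)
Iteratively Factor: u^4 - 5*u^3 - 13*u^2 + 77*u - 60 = (u + 4)*(u^3 - 9*u^2 + 23*u - 15) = (u - 1)*(u + 4)*(u^2 - 8*u + 15) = (u - 3)*(u - 1)*(u + 4)*(u - 5)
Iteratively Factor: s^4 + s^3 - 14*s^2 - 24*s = (s + 3)*(s^3 - 2*s^2 - 8*s) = (s + 2)*(s + 3)*(s^2 - 4*s) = (s - 4)*(s + 2)*(s + 3)*(s)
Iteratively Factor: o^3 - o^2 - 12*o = (o)*(o^2 - o - 12) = o*(o + 3)*(o - 4)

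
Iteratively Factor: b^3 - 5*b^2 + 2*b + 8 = (b + 1)*(b^2 - 6*b + 8) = (b - 4)*(b + 1)*(b - 2)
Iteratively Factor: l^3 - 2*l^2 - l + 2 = (l - 1)*(l^2 - l - 2) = (l - 1)*(l + 1)*(l - 2)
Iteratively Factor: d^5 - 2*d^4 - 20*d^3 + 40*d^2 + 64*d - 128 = (d - 4)*(d^4 + 2*d^3 - 12*d^2 - 8*d + 32) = (d - 4)*(d + 4)*(d^3 - 2*d^2 - 4*d + 8) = (d - 4)*(d - 2)*(d + 4)*(d^2 - 4) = (d - 4)*(d - 2)*(d + 2)*(d + 4)*(d - 2)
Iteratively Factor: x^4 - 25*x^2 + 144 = (x - 3)*(x^3 + 3*x^2 - 16*x - 48) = (x - 3)*(x + 3)*(x^2 - 16) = (x - 3)*(x + 3)*(x + 4)*(x - 4)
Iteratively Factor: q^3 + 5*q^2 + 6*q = (q + 3)*(q^2 + 2*q) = q*(q + 3)*(q + 2)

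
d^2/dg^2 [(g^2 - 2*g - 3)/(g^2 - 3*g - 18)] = 2*(g^3 + 45*g^2 - 81*g + 351)/(g^6 - 9*g^5 - 27*g^4 + 297*g^3 + 486*g^2 - 2916*g - 5832)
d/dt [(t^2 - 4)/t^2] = 8/t^3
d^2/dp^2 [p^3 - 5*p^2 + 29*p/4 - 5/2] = 6*p - 10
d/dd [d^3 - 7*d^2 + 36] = d*(3*d - 14)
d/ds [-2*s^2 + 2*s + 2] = 2 - 4*s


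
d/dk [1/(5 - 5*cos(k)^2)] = -2*cos(k)/(5*sin(k)^3)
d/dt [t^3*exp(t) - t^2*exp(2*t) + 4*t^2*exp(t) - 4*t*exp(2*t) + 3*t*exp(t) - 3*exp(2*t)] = (t^3 - 2*t^2*exp(t) + 7*t^2 - 10*t*exp(t) + 11*t - 10*exp(t) + 3)*exp(t)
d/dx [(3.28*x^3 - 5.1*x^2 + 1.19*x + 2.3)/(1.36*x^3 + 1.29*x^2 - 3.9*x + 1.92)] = (1.77635683940025e-15*x^5 + 11.1672*x^4 - 28.8208*x^3 + 27.8637*x^2 - 25.518*x + 11.2548)/(1.8496*x^6 + 3.5088*x^5 - 8.9439*x^4 - 4.8396*x^3 + 20.1636*x^2 - 14.976*x + 3.6864)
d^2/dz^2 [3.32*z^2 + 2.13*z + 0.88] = 6.64000000000000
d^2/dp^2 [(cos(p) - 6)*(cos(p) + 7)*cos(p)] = 165*cos(p)/4 - 2*cos(2*p) - 9*cos(3*p)/4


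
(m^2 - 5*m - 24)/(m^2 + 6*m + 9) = (m - 8)/(m + 3)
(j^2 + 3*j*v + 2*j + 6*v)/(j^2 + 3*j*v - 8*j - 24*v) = (j + 2)/(j - 8)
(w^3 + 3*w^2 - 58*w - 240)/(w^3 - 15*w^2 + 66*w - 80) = (w^2 + 11*w + 30)/(w^2 - 7*w + 10)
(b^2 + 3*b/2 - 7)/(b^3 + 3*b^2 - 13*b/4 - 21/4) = 2*(b - 2)/(2*b^2 - b - 3)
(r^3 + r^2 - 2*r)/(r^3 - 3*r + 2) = r/(r - 1)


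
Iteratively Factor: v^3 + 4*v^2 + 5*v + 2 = (v + 2)*(v^2 + 2*v + 1) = (v + 1)*(v + 2)*(v + 1)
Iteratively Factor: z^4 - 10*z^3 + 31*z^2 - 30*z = (z - 2)*(z^3 - 8*z^2 + 15*z) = z*(z - 2)*(z^2 - 8*z + 15) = z*(z - 3)*(z - 2)*(z - 5)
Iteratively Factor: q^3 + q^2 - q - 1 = (q + 1)*(q^2 - 1) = (q - 1)*(q + 1)*(q + 1)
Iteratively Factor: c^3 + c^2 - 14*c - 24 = (c - 4)*(c^2 + 5*c + 6) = (c - 4)*(c + 3)*(c + 2)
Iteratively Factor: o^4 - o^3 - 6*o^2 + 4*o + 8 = (o + 2)*(o^3 - 3*o^2 + 4) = (o - 2)*(o + 2)*(o^2 - o - 2) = (o - 2)*(o + 1)*(o + 2)*(o - 2)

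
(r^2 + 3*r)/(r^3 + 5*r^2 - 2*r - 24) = r/(r^2 + 2*r - 8)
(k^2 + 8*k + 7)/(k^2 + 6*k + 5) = (k + 7)/(k + 5)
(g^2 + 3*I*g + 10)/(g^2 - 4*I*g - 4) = (g + 5*I)/(g - 2*I)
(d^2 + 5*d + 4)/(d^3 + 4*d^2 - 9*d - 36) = (d + 1)/(d^2 - 9)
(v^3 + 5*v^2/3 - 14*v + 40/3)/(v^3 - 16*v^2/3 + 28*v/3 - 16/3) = (v + 5)/(v - 2)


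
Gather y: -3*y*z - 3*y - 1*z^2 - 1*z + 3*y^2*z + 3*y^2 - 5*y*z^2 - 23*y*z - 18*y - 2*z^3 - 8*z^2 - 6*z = y^2*(3*z + 3) + y*(-5*z^2 - 26*z - 21) - 2*z^3 - 9*z^2 - 7*z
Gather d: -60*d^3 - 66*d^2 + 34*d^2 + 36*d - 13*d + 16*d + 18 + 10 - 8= -60*d^3 - 32*d^2 + 39*d + 20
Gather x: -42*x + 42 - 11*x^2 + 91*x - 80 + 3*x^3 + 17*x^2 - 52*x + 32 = 3*x^3 + 6*x^2 - 3*x - 6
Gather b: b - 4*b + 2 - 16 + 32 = 18 - 3*b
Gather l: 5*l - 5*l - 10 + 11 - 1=0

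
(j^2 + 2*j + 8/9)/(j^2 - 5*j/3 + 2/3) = (9*j^2 + 18*j + 8)/(3*(3*j^2 - 5*j + 2))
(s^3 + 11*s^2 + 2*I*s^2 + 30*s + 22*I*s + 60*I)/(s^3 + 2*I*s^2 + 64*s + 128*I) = (s^2 + 11*s + 30)/(s^2 + 64)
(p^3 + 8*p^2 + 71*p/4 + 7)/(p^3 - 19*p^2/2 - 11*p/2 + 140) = (p^2 + 9*p/2 + 2)/(p^2 - 13*p + 40)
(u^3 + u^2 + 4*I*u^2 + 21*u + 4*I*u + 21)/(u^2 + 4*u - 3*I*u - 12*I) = (u^2 + u*(1 + 7*I) + 7*I)/(u + 4)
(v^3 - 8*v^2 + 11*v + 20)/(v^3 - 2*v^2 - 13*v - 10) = (v - 4)/(v + 2)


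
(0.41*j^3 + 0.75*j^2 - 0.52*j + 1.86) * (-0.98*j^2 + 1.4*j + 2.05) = -0.4018*j^5 - 0.161*j^4 + 2.4001*j^3 - 1.0133*j^2 + 1.538*j + 3.813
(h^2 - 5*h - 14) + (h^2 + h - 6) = 2*h^2 - 4*h - 20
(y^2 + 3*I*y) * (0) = 0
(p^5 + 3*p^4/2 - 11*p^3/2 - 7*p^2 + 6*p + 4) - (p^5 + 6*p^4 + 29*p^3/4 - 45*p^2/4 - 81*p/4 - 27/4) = -9*p^4/2 - 51*p^3/4 + 17*p^2/4 + 105*p/4 + 43/4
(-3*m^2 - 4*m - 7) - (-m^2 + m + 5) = -2*m^2 - 5*m - 12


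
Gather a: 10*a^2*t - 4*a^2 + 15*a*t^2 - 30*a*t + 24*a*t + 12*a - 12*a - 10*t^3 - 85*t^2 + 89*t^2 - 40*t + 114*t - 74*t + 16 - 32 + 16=a^2*(10*t - 4) + a*(15*t^2 - 6*t) - 10*t^3 + 4*t^2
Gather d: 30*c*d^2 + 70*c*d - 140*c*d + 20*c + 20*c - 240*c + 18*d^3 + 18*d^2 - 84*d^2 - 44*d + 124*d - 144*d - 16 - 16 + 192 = -200*c + 18*d^3 + d^2*(30*c - 66) + d*(-70*c - 64) + 160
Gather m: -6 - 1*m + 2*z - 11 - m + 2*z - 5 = -2*m + 4*z - 22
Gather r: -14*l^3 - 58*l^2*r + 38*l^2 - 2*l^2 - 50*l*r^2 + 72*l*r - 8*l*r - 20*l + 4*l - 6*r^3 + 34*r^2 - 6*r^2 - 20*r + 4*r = -14*l^3 + 36*l^2 - 16*l - 6*r^3 + r^2*(28 - 50*l) + r*(-58*l^2 + 64*l - 16)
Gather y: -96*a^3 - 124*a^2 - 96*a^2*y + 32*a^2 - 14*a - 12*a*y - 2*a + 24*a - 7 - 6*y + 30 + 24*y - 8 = -96*a^3 - 92*a^2 + 8*a + y*(-96*a^2 - 12*a + 18) + 15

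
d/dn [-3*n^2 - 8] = -6*n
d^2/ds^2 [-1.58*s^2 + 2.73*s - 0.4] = -3.16000000000000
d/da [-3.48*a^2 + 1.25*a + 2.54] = 1.25 - 6.96*a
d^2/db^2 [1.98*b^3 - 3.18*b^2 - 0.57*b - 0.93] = 11.88*b - 6.36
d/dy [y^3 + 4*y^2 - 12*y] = 3*y^2 + 8*y - 12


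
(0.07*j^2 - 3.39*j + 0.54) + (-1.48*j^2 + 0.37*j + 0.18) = -1.41*j^2 - 3.02*j + 0.72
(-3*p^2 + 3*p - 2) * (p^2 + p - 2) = -3*p^4 + 7*p^2 - 8*p + 4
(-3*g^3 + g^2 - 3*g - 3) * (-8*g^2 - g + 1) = 24*g^5 - 5*g^4 + 20*g^3 + 28*g^2 - 3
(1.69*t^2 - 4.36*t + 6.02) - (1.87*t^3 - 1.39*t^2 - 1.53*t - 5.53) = -1.87*t^3 + 3.08*t^2 - 2.83*t + 11.55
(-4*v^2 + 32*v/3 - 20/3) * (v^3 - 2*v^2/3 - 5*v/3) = -4*v^5 + 40*v^4/3 - 64*v^3/9 - 40*v^2/3 + 100*v/9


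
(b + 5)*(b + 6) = b^2 + 11*b + 30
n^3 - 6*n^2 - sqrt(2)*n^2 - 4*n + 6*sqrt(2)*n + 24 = (n - 6)*(n - 2*sqrt(2))*(n + sqrt(2))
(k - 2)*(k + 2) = k^2 - 4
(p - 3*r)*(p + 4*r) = p^2 + p*r - 12*r^2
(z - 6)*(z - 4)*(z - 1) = z^3 - 11*z^2 + 34*z - 24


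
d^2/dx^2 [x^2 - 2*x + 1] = 2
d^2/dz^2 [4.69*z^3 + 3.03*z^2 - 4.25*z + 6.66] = 28.14*z + 6.06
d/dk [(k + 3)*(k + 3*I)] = 2*k + 3 + 3*I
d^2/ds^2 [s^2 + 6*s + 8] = 2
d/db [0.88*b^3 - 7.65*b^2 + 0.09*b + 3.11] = 2.64*b^2 - 15.3*b + 0.09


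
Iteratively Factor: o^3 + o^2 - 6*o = (o - 2)*(o^2 + 3*o) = (o - 2)*(o + 3)*(o)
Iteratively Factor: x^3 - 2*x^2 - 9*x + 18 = (x - 2)*(x^2 - 9) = (x - 3)*(x - 2)*(x + 3)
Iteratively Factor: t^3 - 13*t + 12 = (t - 3)*(t^2 + 3*t - 4) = (t - 3)*(t - 1)*(t + 4)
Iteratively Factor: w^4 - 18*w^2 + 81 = (w + 3)*(w^3 - 3*w^2 - 9*w + 27) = (w - 3)*(w + 3)*(w^2 - 9) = (w - 3)^2*(w + 3)*(w + 3)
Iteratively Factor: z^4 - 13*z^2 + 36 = (z - 2)*(z^3 + 2*z^2 - 9*z - 18) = (z - 3)*(z - 2)*(z^2 + 5*z + 6) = (z - 3)*(z - 2)*(z + 3)*(z + 2)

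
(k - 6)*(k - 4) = k^2 - 10*k + 24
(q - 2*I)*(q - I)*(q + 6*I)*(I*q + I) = I*q^4 - 3*q^3 + I*q^3 - 3*q^2 + 16*I*q^2 + 12*q + 16*I*q + 12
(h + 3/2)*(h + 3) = h^2 + 9*h/2 + 9/2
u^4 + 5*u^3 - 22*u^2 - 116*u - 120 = (u - 5)*(u + 2)^2*(u + 6)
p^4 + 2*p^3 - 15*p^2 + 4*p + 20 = (p - 2)^2*(p + 1)*(p + 5)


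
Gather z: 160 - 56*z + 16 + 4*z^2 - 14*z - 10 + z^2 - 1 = 5*z^2 - 70*z + 165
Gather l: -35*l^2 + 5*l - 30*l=-35*l^2 - 25*l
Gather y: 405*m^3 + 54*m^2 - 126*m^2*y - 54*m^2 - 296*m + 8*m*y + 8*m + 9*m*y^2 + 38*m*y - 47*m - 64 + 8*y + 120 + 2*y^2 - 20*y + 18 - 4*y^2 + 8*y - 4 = 405*m^3 - 335*m + y^2*(9*m - 2) + y*(-126*m^2 + 46*m - 4) + 70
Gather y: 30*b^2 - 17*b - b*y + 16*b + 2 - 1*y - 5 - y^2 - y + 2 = 30*b^2 - b - y^2 + y*(-b - 2) - 1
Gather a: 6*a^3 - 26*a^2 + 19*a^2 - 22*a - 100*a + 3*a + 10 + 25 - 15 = 6*a^3 - 7*a^2 - 119*a + 20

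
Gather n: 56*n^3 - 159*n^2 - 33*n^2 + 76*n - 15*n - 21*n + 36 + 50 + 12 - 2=56*n^3 - 192*n^2 + 40*n + 96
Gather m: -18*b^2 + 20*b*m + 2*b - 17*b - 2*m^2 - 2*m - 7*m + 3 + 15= -18*b^2 - 15*b - 2*m^2 + m*(20*b - 9) + 18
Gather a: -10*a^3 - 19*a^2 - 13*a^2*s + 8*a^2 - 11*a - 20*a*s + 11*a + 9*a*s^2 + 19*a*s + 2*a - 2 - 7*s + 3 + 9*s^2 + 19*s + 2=-10*a^3 + a^2*(-13*s - 11) + a*(9*s^2 - s + 2) + 9*s^2 + 12*s + 3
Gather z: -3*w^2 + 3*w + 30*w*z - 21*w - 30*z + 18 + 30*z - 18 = -3*w^2 + 30*w*z - 18*w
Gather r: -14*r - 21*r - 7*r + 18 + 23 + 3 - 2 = 42 - 42*r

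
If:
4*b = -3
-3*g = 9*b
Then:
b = -3/4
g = 9/4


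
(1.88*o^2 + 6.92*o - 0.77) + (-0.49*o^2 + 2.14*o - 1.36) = 1.39*o^2 + 9.06*o - 2.13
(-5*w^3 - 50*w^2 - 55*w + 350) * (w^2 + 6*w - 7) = -5*w^5 - 80*w^4 - 320*w^3 + 370*w^2 + 2485*w - 2450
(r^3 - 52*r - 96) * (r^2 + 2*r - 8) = r^5 + 2*r^4 - 60*r^3 - 200*r^2 + 224*r + 768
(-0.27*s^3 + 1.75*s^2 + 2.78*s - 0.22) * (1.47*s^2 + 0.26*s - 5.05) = -0.3969*s^5 + 2.5023*s^4 + 5.9051*s^3 - 8.4381*s^2 - 14.0962*s + 1.111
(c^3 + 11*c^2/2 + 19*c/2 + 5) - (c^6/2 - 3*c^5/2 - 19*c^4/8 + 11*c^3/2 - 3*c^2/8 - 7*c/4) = -c^6/2 + 3*c^5/2 + 19*c^4/8 - 9*c^3/2 + 47*c^2/8 + 45*c/4 + 5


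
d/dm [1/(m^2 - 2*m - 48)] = 2*(1 - m)/(-m^2 + 2*m + 48)^2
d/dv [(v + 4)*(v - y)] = 2*v - y + 4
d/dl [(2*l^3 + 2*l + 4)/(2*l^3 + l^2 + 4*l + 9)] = 2*(l^4 + 4*l^3 + 14*l^2 - 4*l + 1)/(4*l^6 + 4*l^5 + 17*l^4 + 44*l^3 + 34*l^2 + 72*l + 81)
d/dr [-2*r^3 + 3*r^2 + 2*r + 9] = -6*r^2 + 6*r + 2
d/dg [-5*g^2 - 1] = -10*g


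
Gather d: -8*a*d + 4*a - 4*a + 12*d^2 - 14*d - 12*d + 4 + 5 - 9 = 12*d^2 + d*(-8*a - 26)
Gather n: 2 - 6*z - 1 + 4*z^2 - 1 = 4*z^2 - 6*z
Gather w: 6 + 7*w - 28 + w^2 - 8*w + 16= w^2 - w - 6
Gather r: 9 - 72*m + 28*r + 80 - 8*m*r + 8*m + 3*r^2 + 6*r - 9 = -64*m + 3*r^2 + r*(34 - 8*m) + 80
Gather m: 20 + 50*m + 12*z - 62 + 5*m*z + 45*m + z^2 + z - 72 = m*(5*z + 95) + z^2 + 13*z - 114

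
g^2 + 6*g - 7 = (g - 1)*(g + 7)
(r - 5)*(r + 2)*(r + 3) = r^3 - 19*r - 30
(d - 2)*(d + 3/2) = d^2 - d/2 - 3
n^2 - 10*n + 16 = (n - 8)*(n - 2)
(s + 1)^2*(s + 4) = s^3 + 6*s^2 + 9*s + 4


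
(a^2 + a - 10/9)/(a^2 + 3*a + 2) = (a^2 + a - 10/9)/(a^2 + 3*a + 2)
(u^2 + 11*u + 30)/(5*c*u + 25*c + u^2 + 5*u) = (u + 6)/(5*c + u)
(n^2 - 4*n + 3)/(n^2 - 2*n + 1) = (n - 3)/(n - 1)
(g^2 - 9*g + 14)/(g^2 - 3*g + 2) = (g - 7)/(g - 1)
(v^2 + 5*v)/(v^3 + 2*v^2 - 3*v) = (v + 5)/(v^2 + 2*v - 3)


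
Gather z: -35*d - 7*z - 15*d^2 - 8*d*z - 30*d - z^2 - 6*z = -15*d^2 - 65*d - z^2 + z*(-8*d - 13)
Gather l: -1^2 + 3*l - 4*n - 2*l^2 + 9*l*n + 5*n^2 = -2*l^2 + l*(9*n + 3) + 5*n^2 - 4*n - 1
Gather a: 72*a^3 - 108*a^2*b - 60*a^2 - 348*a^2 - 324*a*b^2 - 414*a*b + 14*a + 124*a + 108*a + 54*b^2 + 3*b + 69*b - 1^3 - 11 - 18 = 72*a^3 + a^2*(-108*b - 408) + a*(-324*b^2 - 414*b + 246) + 54*b^2 + 72*b - 30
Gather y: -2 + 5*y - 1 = 5*y - 3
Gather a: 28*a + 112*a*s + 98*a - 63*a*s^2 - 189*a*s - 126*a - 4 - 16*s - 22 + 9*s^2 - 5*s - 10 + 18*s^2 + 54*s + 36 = a*(-63*s^2 - 77*s) + 27*s^2 + 33*s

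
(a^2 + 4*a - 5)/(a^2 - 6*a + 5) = (a + 5)/(a - 5)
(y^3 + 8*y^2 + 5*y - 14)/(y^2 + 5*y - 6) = (y^2 + 9*y + 14)/(y + 6)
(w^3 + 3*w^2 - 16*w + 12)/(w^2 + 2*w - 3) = (w^2 + 4*w - 12)/(w + 3)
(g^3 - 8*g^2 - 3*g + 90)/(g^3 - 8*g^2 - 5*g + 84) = (g^2 - 11*g + 30)/(g^2 - 11*g + 28)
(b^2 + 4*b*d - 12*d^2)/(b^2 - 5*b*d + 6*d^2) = (b + 6*d)/(b - 3*d)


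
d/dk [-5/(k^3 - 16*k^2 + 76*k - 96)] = 5*(3*k^2 - 32*k + 76)/(k^3 - 16*k^2 + 76*k - 96)^2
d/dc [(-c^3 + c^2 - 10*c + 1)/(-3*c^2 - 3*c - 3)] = (c^4 + 2*c^3 - 8*c^2 + 11)/(3*(c^4 + 2*c^3 + 3*c^2 + 2*c + 1))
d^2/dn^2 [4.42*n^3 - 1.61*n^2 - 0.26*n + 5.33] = 26.52*n - 3.22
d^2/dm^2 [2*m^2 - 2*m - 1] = 4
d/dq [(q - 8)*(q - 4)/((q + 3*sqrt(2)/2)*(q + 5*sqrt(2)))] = (13*sqrt(2)*q^2 + 24*q^2 - 68*q - 416*sqrt(2) - 360)/(2*q^4 + 26*sqrt(2)*q^3 + 229*q^2 + 390*sqrt(2)*q + 450)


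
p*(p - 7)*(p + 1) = p^3 - 6*p^2 - 7*p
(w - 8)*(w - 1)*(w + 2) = w^3 - 7*w^2 - 10*w + 16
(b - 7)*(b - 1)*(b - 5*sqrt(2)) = b^3 - 8*b^2 - 5*sqrt(2)*b^2 + 7*b + 40*sqrt(2)*b - 35*sqrt(2)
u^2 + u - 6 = (u - 2)*(u + 3)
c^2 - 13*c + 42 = (c - 7)*(c - 6)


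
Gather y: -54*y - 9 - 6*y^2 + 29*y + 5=-6*y^2 - 25*y - 4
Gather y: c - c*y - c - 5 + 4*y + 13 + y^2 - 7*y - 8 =y^2 + y*(-c - 3)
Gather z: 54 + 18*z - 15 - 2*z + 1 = 16*z + 40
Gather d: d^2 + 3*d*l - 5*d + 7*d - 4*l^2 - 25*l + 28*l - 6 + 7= d^2 + d*(3*l + 2) - 4*l^2 + 3*l + 1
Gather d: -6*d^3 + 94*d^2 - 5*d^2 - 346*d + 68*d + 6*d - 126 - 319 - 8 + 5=-6*d^3 + 89*d^2 - 272*d - 448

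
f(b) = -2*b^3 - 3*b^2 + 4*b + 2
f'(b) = -6*b^2 - 6*b + 4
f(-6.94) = 498.26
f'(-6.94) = -243.34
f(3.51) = -107.41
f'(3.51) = -90.98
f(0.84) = 2.06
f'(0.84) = -5.27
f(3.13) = -76.20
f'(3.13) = -73.56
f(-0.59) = -0.99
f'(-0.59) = 5.45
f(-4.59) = 113.84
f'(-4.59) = -94.87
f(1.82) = -12.71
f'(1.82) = -26.79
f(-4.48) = 103.70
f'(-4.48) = -89.54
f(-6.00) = 302.00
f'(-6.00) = -176.00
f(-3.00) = 17.00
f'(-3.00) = -32.00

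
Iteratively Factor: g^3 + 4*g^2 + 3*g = (g)*(g^2 + 4*g + 3) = g*(g + 3)*(g + 1)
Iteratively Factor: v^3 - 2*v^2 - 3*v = (v + 1)*(v^2 - 3*v) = (v - 3)*(v + 1)*(v)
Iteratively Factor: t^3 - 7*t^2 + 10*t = (t - 2)*(t^2 - 5*t) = (t - 5)*(t - 2)*(t)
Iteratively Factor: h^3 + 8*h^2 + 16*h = (h + 4)*(h^2 + 4*h) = h*(h + 4)*(h + 4)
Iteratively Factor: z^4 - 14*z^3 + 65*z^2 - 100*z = (z - 5)*(z^3 - 9*z^2 + 20*z) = (z - 5)*(z - 4)*(z^2 - 5*z) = (z - 5)^2*(z - 4)*(z)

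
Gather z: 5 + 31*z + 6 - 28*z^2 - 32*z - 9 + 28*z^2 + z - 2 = 0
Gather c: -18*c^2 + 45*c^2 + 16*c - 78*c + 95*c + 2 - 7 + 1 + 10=27*c^2 + 33*c + 6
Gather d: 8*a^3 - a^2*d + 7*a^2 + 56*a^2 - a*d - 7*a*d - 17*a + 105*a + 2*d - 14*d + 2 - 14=8*a^3 + 63*a^2 + 88*a + d*(-a^2 - 8*a - 12) - 12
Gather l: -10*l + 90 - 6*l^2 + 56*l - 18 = -6*l^2 + 46*l + 72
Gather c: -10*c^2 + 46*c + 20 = -10*c^2 + 46*c + 20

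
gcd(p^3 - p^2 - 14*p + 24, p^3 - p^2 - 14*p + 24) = p^3 - p^2 - 14*p + 24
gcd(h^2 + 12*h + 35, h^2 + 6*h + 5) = h + 5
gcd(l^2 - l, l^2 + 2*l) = l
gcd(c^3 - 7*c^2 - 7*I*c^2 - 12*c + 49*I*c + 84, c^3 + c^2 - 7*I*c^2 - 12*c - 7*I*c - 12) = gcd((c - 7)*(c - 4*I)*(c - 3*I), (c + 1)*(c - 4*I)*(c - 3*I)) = c^2 - 7*I*c - 12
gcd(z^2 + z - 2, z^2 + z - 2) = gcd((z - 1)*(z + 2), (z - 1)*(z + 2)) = z^2 + z - 2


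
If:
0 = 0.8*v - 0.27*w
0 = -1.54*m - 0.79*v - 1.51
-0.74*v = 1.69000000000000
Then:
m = 0.19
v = -2.28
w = -6.77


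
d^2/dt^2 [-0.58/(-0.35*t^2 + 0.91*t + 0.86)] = (0.1421*t^2 - 0.36946*t - 0.58*(0.7*t - 0.91)*(1.4*t - 1.82) - 0.34916)/(-0.35*t^2 + 0.91*t + 0.86)^3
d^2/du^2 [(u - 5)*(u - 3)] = 2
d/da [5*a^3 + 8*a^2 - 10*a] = 15*a^2 + 16*a - 10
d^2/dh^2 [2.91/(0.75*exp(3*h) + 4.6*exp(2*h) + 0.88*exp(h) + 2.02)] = (2.91*(2.25*exp(2*h) + 9.2*exp(h) + 0.88)*(4.5*exp(2*h) + 18.4*exp(h) + 1.76)*exp(h) - (19.6425*exp(2*h) + 53.544*exp(h) + 2.5608)*(0.75*exp(3*h) + 4.6*exp(2*h) + 0.88*exp(h) + 2.02))*exp(h)/(0.75*exp(3*h) + 4.6*exp(2*h) + 0.88*exp(h) + 2.02)^3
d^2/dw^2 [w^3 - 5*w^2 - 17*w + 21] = 6*w - 10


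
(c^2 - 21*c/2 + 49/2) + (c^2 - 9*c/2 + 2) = 2*c^2 - 15*c + 53/2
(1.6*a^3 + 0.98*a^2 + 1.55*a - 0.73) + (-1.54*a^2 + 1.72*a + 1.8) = 1.6*a^3 - 0.56*a^2 + 3.27*a + 1.07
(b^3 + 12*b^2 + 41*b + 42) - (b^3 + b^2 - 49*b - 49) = 11*b^2 + 90*b + 91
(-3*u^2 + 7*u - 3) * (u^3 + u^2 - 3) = -3*u^5 + 4*u^4 + 4*u^3 + 6*u^2 - 21*u + 9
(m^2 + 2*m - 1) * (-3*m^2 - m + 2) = -3*m^4 - 7*m^3 + 3*m^2 + 5*m - 2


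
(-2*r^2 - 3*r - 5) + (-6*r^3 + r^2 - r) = -6*r^3 - r^2 - 4*r - 5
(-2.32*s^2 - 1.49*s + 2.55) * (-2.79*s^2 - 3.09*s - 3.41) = 6.4728*s^4 + 11.3259*s^3 + 5.4008*s^2 - 2.7986*s - 8.6955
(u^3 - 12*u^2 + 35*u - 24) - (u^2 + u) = u^3 - 13*u^2 + 34*u - 24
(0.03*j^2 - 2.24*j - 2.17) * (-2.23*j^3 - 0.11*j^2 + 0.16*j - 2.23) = -0.0669*j^5 + 4.9919*j^4 + 5.0903*j^3 - 0.1866*j^2 + 4.648*j + 4.8391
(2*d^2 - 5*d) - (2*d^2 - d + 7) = -4*d - 7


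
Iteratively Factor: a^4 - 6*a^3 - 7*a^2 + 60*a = (a + 3)*(a^3 - 9*a^2 + 20*a) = (a - 4)*(a + 3)*(a^2 - 5*a) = a*(a - 4)*(a + 3)*(a - 5)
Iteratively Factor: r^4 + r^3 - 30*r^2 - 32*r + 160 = (r - 2)*(r^3 + 3*r^2 - 24*r - 80) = (r - 5)*(r - 2)*(r^2 + 8*r + 16) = (r - 5)*(r - 2)*(r + 4)*(r + 4)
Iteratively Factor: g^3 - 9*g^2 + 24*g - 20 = (g - 2)*(g^2 - 7*g + 10) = (g - 2)^2*(g - 5)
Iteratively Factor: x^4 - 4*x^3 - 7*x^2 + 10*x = (x - 1)*(x^3 - 3*x^2 - 10*x) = x*(x - 1)*(x^2 - 3*x - 10) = x*(x - 1)*(x + 2)*(x - 5)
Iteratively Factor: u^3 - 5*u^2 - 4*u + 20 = (u - 2)*(u^2 - 3*u - 10) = (u - 2)*(u + 2)*(u - 5)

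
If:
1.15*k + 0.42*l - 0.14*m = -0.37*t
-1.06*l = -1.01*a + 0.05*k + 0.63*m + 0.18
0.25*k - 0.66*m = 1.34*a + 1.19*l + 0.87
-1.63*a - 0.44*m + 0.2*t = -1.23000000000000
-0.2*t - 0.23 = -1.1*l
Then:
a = -0.02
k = 1.90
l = -0.68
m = 0.67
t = -4.87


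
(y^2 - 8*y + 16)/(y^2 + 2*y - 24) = (y - 4)/(y + 6)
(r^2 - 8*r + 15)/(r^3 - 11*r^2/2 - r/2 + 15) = 2*(r - 3)/(2*r^2 - r - 6)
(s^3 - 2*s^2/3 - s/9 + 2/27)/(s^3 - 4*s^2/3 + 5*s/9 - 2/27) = (3*s + 1)/(3*s - 1)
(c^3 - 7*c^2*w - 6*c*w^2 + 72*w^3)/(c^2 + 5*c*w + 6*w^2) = (c^2 - 10*c*w + 24*w^2)/(c + 2*w)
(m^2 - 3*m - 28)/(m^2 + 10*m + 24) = (m - 7)/(m + 6)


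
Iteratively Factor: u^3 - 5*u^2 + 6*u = (u)*(u^2 - 5*u + 6) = u*(u - 2)*(u - 3)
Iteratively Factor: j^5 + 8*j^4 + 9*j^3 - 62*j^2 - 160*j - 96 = (j - 3)*(j^4 + 11*j^3 + 42*j^2 + 64*j + 32) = (j - 3)*(j + 4)*(j^3 + 7*j^2 + 14*j + 8) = (j - 3)*(j + 4)^2*(j^2 + 3*j + 2) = (j - 3)*(j + 2)*(j + 4)^2*(j + 1)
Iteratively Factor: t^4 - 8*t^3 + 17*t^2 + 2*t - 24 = (t + 1)*(t^3 - 9*t^2 + 26*t - 24) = (t - 4)*(t + 1)*(t^2 - 5*t + 6) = (t - 4)*(t - 3)*(t + 1)*(t - 2)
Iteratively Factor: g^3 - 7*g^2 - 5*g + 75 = (g - 5)*(g^2 - 2*g - 15) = (g - 5)*(g + 3)*(g - 5)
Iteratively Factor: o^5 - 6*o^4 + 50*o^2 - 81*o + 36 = (o - 1)*(o^4 - 5*o^3 - 5*o^2 + 45*o - 36) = (o - 1)*(o + 3)*(o^3 - 8*o^2 + 19*o - 12) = (o - 1)^2*(o + 3)*(o^2 - 7*o + 12) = (o - 3)*(o - 1)^2*(o + 3)*(o - 4)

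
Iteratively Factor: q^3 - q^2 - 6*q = (q - 3)*(q^2 + 2*q) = q*(q - 3)*(q + 2)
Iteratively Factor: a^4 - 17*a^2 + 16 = (a + 1)*(a^3 - a^2 - 16*a + 16) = (a - 1)*(a + 1)*(a^2 - 16) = (a - 1)*(a + 1)*(a + 4)*(a - 4)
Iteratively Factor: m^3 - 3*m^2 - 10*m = (m)*(m^2 - 3*m - 10) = m*(m - 5)*(m + 2)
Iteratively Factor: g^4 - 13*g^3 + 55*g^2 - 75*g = (g - 3)*(g^3 - 10*g^2 + 25*g) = (g - 5)*(g - 3)*(g^2 - 5*g) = (g - 5)^2*(g - 3)*(g)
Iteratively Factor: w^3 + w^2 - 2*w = (w)*(w^2 + w - 2) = w*(w - 1)*(w + 2)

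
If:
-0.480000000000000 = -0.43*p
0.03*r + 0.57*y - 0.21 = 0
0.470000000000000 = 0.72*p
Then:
No Solution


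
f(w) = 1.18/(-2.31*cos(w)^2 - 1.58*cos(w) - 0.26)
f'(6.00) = 0.13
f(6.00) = -0.30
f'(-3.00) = -0.54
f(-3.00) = -1.23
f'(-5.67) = -0.38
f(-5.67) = -0.38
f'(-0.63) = 0.40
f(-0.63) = -0.39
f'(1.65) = -63.96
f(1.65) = -7.90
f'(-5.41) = -0.83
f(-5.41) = -0.53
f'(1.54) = -21.02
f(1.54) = -3.80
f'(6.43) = -0.06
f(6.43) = -0.29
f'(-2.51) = -6.25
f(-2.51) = -2.41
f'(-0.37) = 0.18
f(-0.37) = -0.32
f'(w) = 1.18*(-4.62*sin(w)*cos(w) - 1.58*sin(w))/(-2.31*cos(w)^2 - 1.58*cos(w) - 0.26)^2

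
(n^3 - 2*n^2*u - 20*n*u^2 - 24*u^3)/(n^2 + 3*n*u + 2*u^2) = (n^2 - 4*n*u - 12*u^2)/(n + u)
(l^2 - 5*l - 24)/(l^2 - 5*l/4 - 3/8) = 8*(-l^2 + 5*l + 24)/(-8*l^2 + 10*l + 3)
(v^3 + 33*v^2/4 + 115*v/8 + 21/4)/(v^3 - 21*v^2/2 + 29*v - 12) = (8*v^3 + 66*v^2 + 115*v + 42)/(4*(2*v^3 - 21*v^2 + 58*v - 24))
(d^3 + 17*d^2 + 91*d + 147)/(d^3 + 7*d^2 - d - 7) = (d^2 + 10*d + 21)/(d^2 - 1)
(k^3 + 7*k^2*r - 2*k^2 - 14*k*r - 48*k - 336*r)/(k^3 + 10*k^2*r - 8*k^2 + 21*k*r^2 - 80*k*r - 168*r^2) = (k + 6)/(k + 3*r)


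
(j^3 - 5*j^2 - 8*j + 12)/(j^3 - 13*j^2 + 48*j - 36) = (j + 2)/(j - 6)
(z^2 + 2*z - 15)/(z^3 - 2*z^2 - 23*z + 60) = 1/(z - 4)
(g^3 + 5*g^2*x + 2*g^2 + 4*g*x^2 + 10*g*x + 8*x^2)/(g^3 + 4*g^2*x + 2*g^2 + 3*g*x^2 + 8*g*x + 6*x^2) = (g + 4*x)/(g + 3*x)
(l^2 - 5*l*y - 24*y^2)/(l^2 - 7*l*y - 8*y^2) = (l + 3*y)/(l + y)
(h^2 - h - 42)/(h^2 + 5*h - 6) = (h - 7)/(h - 1)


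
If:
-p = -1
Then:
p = 1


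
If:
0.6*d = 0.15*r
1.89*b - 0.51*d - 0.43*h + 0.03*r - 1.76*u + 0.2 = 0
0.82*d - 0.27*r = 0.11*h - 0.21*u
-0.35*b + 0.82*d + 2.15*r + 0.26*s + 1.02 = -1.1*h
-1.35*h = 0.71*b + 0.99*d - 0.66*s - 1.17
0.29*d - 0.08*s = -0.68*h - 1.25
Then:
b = -1.73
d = 0.45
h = -3.13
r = 1.81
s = -9.37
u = -1.08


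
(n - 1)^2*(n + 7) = n^3 + 5*n^2 - 13*n + 7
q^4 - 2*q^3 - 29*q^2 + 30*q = q*(q - 6)*(q - 1)*(q + 5)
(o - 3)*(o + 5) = o^2 + 2*o - 15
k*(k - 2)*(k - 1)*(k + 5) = k^4 + 2*k^3 - 13*k^2 + 10*k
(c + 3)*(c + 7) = c^2 + 10*c + 21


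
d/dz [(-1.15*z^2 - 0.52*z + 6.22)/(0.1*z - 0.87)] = (-0.115*z^2 + 2.001*z - 0.1696)/(0.01*z^2 - 0.174*z + 0.7569)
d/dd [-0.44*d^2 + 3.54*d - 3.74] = 3.54 - 0.88*d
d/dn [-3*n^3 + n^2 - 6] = n*(2 - 9*n)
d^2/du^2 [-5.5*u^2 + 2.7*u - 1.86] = -11.0000000000000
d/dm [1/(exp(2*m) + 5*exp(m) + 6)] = (-2*exp(m) - 5)*exp(m)/(exp(2*m) + 5*exp(m) + 6)^2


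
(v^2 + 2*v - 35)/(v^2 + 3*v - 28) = (v - 5)/(v - 4)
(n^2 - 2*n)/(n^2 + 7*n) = (n - 2)/(n + 7)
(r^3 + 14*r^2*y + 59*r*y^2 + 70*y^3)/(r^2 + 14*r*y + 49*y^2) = (r^2 + 7*r*y + 10*y^2)/(r + 7*y)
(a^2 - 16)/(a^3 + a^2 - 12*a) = (a - 4)/(a*(a - 3))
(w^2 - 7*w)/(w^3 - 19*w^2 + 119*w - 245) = w/(w^2 - 12*w + 35)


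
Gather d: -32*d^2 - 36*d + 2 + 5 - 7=-32*d^2 - 36*d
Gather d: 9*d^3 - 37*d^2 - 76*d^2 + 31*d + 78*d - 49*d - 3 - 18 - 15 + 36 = 9*d^3 - 113*d^2 + 60*d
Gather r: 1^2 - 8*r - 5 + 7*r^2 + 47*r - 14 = 7*r^2 + 39*r - 18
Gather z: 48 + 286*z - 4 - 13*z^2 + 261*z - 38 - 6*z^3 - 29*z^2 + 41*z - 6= -6*z^3 - 42*z^2 + 588*z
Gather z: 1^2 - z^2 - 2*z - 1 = -z^2 - 2*z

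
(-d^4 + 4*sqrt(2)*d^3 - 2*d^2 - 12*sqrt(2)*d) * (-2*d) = 2*d^5 - 8*sqrt(2)*d^4 + 4*d^3 + 24*sqrt(2)*d^2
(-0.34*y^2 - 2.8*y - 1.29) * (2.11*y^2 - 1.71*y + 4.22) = -0.7174*y^4 - 5.3266*y^3 + 0.6313*y^2 - 9.6101*y - 5.4438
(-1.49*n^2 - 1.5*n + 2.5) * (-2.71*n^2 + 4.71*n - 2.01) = 4.0379*n^4 - 2.9529*n^3 - 10.8451*n^2 + 14.79*n - 5.025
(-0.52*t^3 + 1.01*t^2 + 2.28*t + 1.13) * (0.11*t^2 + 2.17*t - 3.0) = -0.0572*t^5 - 1.0173*t^4 + 4.0025*t^3 + 2.0419*t^2 - 4.3879*t - 3.39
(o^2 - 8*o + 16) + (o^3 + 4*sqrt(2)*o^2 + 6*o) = o^3 + o^2 + 4*sqrt(2)*o^2 - 2*o + 16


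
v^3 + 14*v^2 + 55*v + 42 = (v + 1)*(v + 6)*(v + 7)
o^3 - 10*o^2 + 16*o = o*(o - 8)*(o - 2)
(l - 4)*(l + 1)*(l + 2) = l^3 - l^2 - 10*l - 8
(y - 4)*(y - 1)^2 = y^3 - 6*y^2 + 9*y - 4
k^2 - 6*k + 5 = (k - 5)*(k - 1)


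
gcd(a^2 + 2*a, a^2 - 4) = a + 2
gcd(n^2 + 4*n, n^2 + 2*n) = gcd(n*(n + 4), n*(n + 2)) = n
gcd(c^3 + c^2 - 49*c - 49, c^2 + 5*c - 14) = c + 7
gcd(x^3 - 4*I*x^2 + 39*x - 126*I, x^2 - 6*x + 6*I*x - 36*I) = x + 6*I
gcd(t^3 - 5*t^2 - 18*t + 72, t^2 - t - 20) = t + 4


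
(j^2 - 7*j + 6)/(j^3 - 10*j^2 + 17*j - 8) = (j - 6)/(j^2 - 9*j + 8)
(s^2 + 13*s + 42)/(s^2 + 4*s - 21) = (s + 6)/(s - 3)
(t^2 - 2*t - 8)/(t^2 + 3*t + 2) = (t - 4)/(t + 1)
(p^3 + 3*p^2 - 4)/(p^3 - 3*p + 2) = (p + 2)/(p - 1)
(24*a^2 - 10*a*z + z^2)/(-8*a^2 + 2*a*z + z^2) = (24*a^2 - 10*a*z + z^2)/(-8*a^2 + 2*a*z + z^2)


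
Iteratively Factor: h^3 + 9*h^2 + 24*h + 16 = (h + 1)*(h^2 + 8*h + 16) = (h + 1)*(h + 4)*(h + 4)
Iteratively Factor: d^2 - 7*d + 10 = (d - 2)*(d - 5)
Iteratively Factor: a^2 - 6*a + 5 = (a - 5)*(a - 1)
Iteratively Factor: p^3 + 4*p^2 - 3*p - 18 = (p + 3)*(p^2 + p - 6) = (p - 2)*(p + 3)*(p + 3)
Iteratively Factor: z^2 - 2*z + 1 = (z - 1)*(z - 1)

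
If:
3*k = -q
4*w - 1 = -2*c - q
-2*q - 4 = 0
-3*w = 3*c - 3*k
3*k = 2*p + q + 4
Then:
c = -1/6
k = 2/3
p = 0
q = -2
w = 5/6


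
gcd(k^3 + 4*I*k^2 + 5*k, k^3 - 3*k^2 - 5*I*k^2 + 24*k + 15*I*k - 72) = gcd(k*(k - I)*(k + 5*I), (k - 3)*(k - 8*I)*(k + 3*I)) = 1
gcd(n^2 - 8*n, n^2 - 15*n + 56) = n - 8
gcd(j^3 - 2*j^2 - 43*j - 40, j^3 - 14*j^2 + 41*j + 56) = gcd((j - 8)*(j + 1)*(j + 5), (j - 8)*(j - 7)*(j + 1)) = j^2 - 7*j - 8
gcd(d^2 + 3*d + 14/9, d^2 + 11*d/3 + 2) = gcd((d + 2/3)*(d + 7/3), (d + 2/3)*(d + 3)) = d + 2/3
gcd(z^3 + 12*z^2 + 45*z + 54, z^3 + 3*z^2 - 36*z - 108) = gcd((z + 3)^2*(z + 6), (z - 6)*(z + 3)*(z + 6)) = z^2 + 9*z + 18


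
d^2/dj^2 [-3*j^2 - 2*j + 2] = -6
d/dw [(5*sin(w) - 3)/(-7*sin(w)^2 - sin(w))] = (35*cos(w) - 42/tan(w) - 3*cos(w)/sin(w)^2)/(7*sin(w) + 1)^2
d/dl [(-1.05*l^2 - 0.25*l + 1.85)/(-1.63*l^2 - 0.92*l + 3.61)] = (0.5585*l^2 - 1.55*l + 0.7995)/(2.6569*l^4 + 2.9992*l^3 - 10.9222*l^2 - 6.6424*l + 13.0321)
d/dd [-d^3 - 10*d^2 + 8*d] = -3*d^2 - 20*d + 8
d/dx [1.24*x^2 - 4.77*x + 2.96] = 2.48*x - 4.77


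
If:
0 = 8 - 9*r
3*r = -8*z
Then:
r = 8/9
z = -1/3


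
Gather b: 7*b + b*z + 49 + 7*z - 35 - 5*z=b*(z + 7) + 2*z + 14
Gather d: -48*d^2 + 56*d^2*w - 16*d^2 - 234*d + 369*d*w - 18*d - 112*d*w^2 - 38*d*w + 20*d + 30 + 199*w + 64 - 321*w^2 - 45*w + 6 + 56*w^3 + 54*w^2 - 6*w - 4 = d^2*(56*w - 64) + d*(-112*w^2 + 331*w - 232) + 56*w^3 - 267*w^2 + 148*w + 96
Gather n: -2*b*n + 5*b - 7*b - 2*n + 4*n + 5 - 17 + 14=-2*b + n*(2 - 2*b) + 2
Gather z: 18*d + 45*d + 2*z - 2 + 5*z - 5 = 63*d + 7*z - 7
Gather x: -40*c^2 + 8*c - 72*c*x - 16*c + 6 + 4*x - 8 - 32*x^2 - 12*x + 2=-40*c^2 - 8*c - 32*x^2 + x*(-72*c - 8)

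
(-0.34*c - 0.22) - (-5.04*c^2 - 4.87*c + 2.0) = 5.04*c^2 + 4.53*c - 2.22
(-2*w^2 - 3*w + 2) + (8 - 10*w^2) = -12*w^2 - 3*w + 10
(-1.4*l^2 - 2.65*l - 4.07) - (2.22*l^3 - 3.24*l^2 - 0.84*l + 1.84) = -2.22*l^3 + 1.84*l^2 - 1.81*l - 5.91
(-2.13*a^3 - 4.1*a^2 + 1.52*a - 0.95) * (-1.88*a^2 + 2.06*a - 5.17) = 4.0044*a^5 + 3.3202*a^4 - 0.291500000000001*a^3 + 26.1142*a^2 - 9.8154*a + 4.9115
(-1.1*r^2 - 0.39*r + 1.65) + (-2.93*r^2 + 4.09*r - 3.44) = -4.03*r^2 + 3.7*r - 1.79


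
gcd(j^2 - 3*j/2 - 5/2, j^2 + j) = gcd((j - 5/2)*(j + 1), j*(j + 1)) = j + 1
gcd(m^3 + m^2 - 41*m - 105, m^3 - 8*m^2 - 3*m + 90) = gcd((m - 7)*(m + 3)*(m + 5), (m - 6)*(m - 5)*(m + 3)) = m + 3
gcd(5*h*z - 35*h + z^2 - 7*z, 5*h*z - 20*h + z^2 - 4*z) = 5*h + z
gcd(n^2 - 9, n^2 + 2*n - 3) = n + 3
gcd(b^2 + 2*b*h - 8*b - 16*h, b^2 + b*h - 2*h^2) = b + 2*h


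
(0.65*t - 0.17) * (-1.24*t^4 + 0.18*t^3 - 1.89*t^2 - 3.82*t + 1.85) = -0.806*t^5 + 0.3278*t^4 - 1.2591*t^3 - 2.1617*t^2 + 1.8519*t - 0.3145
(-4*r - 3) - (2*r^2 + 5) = -2*r^2 - 4*r - 8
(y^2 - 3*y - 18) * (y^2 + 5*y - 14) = y^4 + 2*y^3 - 47*y^2 - 48*y + 252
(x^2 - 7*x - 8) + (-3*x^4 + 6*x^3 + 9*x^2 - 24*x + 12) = -3*x^4 + 6*x^3 + 10*x^2 - 31*x + 4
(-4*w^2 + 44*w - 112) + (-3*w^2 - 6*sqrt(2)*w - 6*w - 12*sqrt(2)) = -7*w^2 - 6*sqrt(2)*w + 38*w - 112 - 12*sqrt(2)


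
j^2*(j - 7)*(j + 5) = j^4 - 2*j^3 - 35*j^2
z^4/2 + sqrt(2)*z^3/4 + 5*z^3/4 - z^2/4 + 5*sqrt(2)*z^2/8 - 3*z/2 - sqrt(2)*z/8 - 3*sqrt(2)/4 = (z/2 + 1)*(z - 1)*(z + 3/2)*(z + sqrt(2)/2)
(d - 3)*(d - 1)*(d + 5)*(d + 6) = d^4 + 7*d^3 - 11*d^2 - 87*d + 90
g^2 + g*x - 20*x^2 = (g - 4*x)*(g + 5*x)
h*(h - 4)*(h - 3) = h^3 - 7*h^2 + 12*h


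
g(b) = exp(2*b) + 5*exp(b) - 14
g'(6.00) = 327526.73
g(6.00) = 164757.94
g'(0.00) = 7.00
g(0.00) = -8.00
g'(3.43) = 2061.12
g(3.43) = 1093.75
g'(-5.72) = 0.02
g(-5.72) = -13.98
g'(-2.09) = 0.65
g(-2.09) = -13.37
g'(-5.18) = 0.03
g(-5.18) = -13.97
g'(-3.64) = 0.13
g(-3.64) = -13.87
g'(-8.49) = 0.00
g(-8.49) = -14.00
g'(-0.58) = 3.43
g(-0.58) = -10.89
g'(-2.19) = 0.58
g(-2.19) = -13.43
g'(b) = 2*exp(2*b) + 5*exp(b)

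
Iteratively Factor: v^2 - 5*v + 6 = (v - 3)*(v - 2)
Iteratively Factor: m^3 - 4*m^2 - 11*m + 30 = (m - 5)*(m^2 + m - 6) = (m - 5)*(m - 2)*(m + 3)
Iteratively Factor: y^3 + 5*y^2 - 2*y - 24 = (y + 4)*(y^2 + y - 6) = (y - 2)*(y + 4)*(y + 3)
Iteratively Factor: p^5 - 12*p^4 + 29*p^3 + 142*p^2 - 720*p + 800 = (p - 5)*(p^4 - 7*p^3 - 6*p^2 + 112*p - 160) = (p - 5)^2*(p^3 - 2*p^2 - 16*p + 32) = (p - 5)^2*(p - 2)*(p^2 - 16) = (p - 5)^2*(p - 4)*(p - 2)*(p + 4)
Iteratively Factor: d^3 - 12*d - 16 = (d + 2)*(d^2 - 2*d - 8) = (d - 4)*(d + 2)*(d + 2)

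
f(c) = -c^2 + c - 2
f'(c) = 1 - 2*c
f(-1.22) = -4.71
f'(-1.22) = 3.44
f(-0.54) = -2.83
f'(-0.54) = 2.08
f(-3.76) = -19.90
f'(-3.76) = 8.52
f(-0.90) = -3.71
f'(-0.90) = 2.80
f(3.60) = -11.36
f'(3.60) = -6.20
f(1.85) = -3.57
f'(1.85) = -2.70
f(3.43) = -10.33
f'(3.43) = -5.86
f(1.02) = -2.02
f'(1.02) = -1.04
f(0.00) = -2.00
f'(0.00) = 1.00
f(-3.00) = -14.00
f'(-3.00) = 7.00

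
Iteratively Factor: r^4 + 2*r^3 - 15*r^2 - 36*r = (r + 3)*(r^3 - r^2 - 12*r) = (r - 4)*(r + 3)*(r^2 + 3*r) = (r - 4)*(r + 3)^2*(r)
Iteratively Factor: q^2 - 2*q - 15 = (q - 5)*(q + 3)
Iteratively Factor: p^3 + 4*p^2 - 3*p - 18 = (p + 3)*(p^2 + p - 6) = (p + 3)^2*(p - 2)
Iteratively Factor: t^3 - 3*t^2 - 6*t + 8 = (t - 1)*(t^2 - 2*t - 8) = (t - 1)*(t + 2)*(t - 4)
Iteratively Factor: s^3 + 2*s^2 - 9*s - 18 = (s + 3)*(s^2 - s - 6) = (s - 3)*(s + 3)*(s + 2)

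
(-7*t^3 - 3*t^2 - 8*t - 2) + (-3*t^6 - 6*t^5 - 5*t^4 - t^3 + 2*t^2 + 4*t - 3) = -3*t^6 - 6*t^5 - 5*t^4 - 8*t^3 - t^2 - 4*t - 5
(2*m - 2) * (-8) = 16 - 16*m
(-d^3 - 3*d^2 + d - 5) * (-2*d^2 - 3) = 2*d^5 + 6*d^4 + d^3 + 19*d^2 - 3*d + 15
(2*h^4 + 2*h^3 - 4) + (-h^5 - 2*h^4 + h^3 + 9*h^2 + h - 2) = -h^5 + 3*h^3 + 9*h^2 + h - 6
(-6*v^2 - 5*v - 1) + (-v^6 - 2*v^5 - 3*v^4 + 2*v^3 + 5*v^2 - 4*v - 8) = -v^6 - 2*v^5 - 3*v^4 + 2*v^3 - v^2 - 9*v - 9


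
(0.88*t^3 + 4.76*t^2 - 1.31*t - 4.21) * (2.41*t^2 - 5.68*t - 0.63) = 2.1208*t^5 + 6.4732*t^4 - 30.7483*t^3 - 5.7041*t^2 + 24.7381*t + 2.6523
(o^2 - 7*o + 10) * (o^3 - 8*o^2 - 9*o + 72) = o^5 - 15*o^4 + 57*o^3 + 55*o^2 - 594*o + 720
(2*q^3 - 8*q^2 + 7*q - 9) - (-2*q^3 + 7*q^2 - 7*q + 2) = 4*q^3 - 15*q^2 + 14*q - 11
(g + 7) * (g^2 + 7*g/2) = g^3 + 21*g^2/2 + 49*g/2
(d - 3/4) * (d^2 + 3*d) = d^3 + 9*d^2/4 - 9*d/4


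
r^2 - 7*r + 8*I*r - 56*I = (r - 7)*(r + 8*I)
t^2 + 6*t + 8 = (t + 2)*(t + 4)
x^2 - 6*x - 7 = (x - 7)*(x + 1)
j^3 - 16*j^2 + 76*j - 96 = (j - 8)*(j - 6)*(j - 2)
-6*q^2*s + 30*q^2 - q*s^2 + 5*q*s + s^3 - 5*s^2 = (-3*q + s)*(2*q + s)*(s - 5)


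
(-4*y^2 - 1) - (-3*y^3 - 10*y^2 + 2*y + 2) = 3*y^3 + 6*y^2 - 2*y - 3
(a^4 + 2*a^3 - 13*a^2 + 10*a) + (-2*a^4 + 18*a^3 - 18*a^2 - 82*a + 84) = -a^4 + 20*a^3 - 31*a^2 - 72*a + 84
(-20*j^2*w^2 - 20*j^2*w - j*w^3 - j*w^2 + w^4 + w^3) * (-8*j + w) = 160*j^3*w^2 + 160*j^3*w - 12*j^2*w^3 - 12*j^2*w^2 - 9*j*w^4 - 9*j*w^3 + w^5 + w^4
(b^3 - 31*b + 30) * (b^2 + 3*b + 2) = b^5 + 3*b^4 - 29*b^3 - 63*b^2 + 28*b + 60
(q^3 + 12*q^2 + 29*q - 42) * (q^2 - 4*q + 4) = q^5 + 8*q^4 - 15*q^3 - 110*q^2 + 284*q - 168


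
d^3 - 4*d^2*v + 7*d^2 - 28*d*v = d*(d + 7)*(d - 4*v)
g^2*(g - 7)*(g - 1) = g^4 - 8*g^3 + 7*g^2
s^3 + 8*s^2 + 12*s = s*(s + 2)*(s + 6)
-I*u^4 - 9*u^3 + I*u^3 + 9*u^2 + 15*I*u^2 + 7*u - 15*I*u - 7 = (u - 7*I)*(u - I)^2*(-I*u + I)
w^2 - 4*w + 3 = (w - 3)*(w - 1)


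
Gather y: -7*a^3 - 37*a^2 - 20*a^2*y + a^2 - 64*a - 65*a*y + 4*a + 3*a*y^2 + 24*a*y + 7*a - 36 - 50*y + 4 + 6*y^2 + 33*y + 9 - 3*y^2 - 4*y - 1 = -7*a^3 - 36*a^2 - 53*a + y^2*(3*a + 3) + y*(-20*a^2 - 41*a - 21) - 24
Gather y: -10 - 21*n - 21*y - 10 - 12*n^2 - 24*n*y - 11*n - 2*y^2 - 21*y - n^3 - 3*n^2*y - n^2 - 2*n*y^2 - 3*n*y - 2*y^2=-n^3 - 13*n^2 - 32*n + y^2*(-2*n - 4) + y*(-3*n^2 - 27*n - 42) - 20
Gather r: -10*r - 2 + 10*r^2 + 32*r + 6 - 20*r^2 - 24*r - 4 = -10*r^2 - 2*r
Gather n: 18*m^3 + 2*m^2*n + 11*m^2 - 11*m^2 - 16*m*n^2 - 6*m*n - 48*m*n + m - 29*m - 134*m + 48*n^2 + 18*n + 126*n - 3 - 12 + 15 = 18*m^3 - 162*m + n^2*(48 - 16*m) + n*(2*m^2 - 54*m + 144)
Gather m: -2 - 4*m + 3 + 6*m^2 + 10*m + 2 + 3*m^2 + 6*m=9*m^2 + 12*m + 3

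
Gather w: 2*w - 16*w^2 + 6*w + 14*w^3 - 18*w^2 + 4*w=14*w^3 - 34*w^2 + 12*w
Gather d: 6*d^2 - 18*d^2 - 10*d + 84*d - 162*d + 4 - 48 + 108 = -12*d^2 - 88*d + 64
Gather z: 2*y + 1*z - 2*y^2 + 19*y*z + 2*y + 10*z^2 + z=-2*y^2 + 4*y + 10*z^2 + z*(19*y + 2)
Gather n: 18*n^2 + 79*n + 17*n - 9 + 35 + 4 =18*n^2 + 96*n + 30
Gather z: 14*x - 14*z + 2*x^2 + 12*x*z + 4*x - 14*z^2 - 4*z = 2*x^2 + 18*x - 14*z^2 + z*(12*x - 18)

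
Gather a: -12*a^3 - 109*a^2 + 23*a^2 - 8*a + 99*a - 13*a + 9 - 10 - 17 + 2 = -12*a^3 - 86*a^2 + 78*a - 16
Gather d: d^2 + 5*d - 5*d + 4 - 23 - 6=d^2 - 25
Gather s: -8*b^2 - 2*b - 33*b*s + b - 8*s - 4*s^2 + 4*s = -8*b^2 - b - 4*s^2 + s*(-33*b - 4)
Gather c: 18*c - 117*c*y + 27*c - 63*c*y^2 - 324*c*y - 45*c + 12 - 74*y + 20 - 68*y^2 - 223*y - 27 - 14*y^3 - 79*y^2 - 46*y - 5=c*(-63*y^2 - 441*y) - 14*y^3 - 147*y^2 - 343*y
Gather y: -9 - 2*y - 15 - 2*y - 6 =-4*y - 30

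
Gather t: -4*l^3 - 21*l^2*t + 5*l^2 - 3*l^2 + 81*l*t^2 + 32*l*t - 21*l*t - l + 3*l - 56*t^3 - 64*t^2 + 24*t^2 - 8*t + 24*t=-4*l^3 + 2*l^2 + 2*l - 56*t^3 + t^2*(81*l - 40) + t*(-21*l^2 + 11*l + 16)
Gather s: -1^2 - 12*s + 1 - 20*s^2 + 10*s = -20*s^2 - 2*s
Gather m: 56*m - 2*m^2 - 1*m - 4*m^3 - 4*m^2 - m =-4*m^3 - 6*m^2 + 54*m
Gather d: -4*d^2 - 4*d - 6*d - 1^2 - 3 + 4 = -4*d^2 - 10*d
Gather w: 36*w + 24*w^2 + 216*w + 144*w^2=168*w^2 + 252*w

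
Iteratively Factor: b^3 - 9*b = (b + 3)*(b^2 - 3*b) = b*(b + 3)*(b - 3)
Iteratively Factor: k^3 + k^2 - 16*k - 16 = (k + 1)*(k^2 - 16) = (k + 1)*(k + 4)*(k - 4)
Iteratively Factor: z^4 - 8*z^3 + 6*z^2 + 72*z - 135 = (z + 3)*(z^3 - 11*z^2 + 39*z - 45) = (z - 3)*(z + 3)*(z^2 - 8*z + 15) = (z - 3)^2*(z + 3)*(z - 5)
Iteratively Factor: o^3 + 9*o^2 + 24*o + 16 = (o + 1)*(o^2 + 8*o + 16) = (o + 1)*(o + 4)*(o + 4)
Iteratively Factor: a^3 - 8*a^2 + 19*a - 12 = (a - 4)*(a^2 - 4*a + 3) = (a - 4)*(a - 1)*(a - 3)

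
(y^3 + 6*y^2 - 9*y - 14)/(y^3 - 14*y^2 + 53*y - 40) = (y^3 + 6*y^2 - 9*y - 14)/(y^3 - 14*y^2 + 53*y - 40)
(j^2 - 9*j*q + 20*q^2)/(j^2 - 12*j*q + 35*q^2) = (-j + 4*q)/(-j + 7*q)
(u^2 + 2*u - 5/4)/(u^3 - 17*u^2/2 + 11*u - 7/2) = (u + 5/2)/(u^2 - 8*u + 7)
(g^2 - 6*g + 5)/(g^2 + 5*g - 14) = (g^2 - 6*g + 5)/(g^2 + 5*g - 14)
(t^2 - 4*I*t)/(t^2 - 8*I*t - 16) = t/(t - 4*I)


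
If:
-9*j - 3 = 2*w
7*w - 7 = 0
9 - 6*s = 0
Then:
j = -5/9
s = 3/2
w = 1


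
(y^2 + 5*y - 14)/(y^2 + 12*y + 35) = (y - 2)/(y + 5)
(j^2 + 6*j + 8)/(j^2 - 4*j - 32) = (j + 2)/(j - 8)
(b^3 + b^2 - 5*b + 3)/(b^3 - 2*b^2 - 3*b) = (-b^3 - b^2 + 5*b - 3)/(b*(-b^2 + 2*b + 3))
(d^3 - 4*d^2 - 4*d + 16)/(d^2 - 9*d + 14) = (d^2 - 2*d - 8)/(d - 7)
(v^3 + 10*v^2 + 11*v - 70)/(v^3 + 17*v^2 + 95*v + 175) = (v - 2)/(v + 5)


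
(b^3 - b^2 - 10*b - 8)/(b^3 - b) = (b^2 - 2*b - 8)/(b*(b - 1))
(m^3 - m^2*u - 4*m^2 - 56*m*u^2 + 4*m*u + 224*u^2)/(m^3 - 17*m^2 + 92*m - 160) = (m^2 - m*u - 56*u^2)/(m^2 - 13*m + 40)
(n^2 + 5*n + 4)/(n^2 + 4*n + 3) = (n + 4)/(n + 3)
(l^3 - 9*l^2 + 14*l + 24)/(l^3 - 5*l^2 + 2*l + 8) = (l - 6)/(l - 2)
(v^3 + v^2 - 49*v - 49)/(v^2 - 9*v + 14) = (v^2 + 8*v + 7)/(v - 2)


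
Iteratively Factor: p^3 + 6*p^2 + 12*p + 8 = (p + 2)*(p^2 + 4*p + 4) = (p + 2)^2*(p + 2)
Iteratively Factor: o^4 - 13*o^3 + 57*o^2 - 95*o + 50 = (o - 5)*(o^3 - 8*o^2 + 17*o - 10) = (o - 5)*(o - 2)*(o^2 - 6*o + 5) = (o - 5)*(o - 2)*(o - 1)*(o - 5)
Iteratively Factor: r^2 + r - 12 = (r - 3)*(r + 4)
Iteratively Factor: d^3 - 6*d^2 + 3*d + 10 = (d - 2)*(d^2 - 4*d - 5) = (d - 2)*(d + 1)*(d - 5)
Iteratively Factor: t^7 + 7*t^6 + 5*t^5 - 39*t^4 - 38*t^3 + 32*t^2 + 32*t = (t - 1)*(t^6 + 8*t^5 + 13*t^4 - 26*t^3 - 64*t^2 - 32*t) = (t - 1)*(t + 4)*(t^5 + 4*t^4 - 3*t^3 - 14*t^2 - 8*t) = (t - 1)*(t + 1)*(t + 4)*(t^4 + 3*t^3 - 6*t^2 - 8*t) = (t - 1)*(t + 1)*(t + 4)^2*(t^3 - t^2 - 2*t) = (t - 1)*(t + 1)^2*(t + 4)^2*(t^2 - 2*t) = t*(t - 1)*(t + 1)^2*(t + 4)^2*(t - 2)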